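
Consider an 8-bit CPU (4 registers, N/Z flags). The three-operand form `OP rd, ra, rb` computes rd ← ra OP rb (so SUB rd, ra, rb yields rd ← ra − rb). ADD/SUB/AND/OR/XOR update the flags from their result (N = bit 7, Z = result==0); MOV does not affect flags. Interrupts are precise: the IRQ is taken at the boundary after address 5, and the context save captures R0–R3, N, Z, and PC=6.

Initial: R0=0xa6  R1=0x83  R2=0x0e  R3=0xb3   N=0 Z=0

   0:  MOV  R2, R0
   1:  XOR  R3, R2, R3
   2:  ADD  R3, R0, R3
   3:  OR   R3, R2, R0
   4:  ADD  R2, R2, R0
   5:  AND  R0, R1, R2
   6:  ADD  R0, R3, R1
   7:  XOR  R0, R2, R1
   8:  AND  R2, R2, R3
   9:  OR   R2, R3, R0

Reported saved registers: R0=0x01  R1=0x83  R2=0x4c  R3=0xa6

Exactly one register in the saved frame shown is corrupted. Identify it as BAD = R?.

after  0: R0=0xa6 R1=0x83 R2=0xa6 R3=0xb3  N=0 Z=0
after  1: R0=0xa6 R1=0x83 R2=0xa6 R3=0x15  N=0 Z=0
after  2: R0=0xa6 R1=0x83 R2=0xa6 R3=0xbb  N=1 Z=0
after  3: R0=0xa6 R1=0x83 R2=0xa6 R3=0xa6  N=1 Z=0
after  4: R0=0xa6 R1=0x83 R2=0x4c R3=0xa6  N=0 Z=0
after  5: R0=0x00 R1=0x83 R2=0x4c R3=0xa6  N=0 Z=1
-- IRQ taken; context saved, return-PC = 6 --
mismatch: R0: reported 0x01 vs actual 0x00

BAD = R0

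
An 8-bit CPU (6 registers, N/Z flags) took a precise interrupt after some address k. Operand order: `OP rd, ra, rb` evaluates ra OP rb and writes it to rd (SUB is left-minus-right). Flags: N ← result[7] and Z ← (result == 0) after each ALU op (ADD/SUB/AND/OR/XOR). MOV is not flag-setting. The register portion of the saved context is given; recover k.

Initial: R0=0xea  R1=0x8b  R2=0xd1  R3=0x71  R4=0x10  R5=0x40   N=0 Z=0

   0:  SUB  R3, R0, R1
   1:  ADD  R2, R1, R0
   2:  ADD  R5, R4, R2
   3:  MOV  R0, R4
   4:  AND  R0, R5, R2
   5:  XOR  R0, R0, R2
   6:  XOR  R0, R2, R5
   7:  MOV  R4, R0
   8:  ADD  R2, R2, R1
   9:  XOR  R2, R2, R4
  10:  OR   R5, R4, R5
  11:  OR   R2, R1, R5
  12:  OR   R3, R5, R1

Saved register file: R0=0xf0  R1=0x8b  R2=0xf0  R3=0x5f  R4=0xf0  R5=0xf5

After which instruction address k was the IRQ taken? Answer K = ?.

K = 10

after  0: R0=0xea R1=0x8b R2=0xd1 R3=0x5f R4=0x10 R5=0x40  N=0 Z=0
after  1: R0=0xea R1=0x8b R2=0x75 R3=0x5f R4=0x10 R5=0x40  N=0 Z=0
after  2: R0=0xea R1=0x8b R2=0x75 R3=0x5f R4=0x10 R5=0x85  N=1 Z=0
after  3: R0=0x10 R1=0x8b R2=0x75 R3=0x5f R4=0x10 R5=0x85  N=1 Z=0
after  4: R0=0x05 R1=0x8b R2=0x75 R3=0x5f R4=0x10 R5=0x85  N=0 Z=0
after  5: R0=0x70 R1=0x8b R2=0x75 R3=0x5f R4=0x10 R5=0x85  N=0 Z=0
after  6: R0=0xf0 R1=0x8b R2=0x75 R3=0x5f R4=0x10 R5=0x85  N=1 Z=0
after  7: R0=0xf0 R1=0x8b R2=0x75 R3=0x5f R4=0xf0 R5=0x85  N=1 Z=0
after  8: R0=0xf0 R1=0x8b R2=0x00 R3=0x5f R4=0xf0 R5=0x85  N=0 Z=1
after  9: R0=0xf0 R1=0x8b R2=0xf0 R3=0x5f R4=0xf0 R5=0x85  N=1 Z=0
after 10: R0=0xf0 R1=0x8b R2=0xf0 R3=0x5f R4=0xf0 R5=0xf5  N=1 Z=0
-- IRQ taken; context saved, return-PC = 11 --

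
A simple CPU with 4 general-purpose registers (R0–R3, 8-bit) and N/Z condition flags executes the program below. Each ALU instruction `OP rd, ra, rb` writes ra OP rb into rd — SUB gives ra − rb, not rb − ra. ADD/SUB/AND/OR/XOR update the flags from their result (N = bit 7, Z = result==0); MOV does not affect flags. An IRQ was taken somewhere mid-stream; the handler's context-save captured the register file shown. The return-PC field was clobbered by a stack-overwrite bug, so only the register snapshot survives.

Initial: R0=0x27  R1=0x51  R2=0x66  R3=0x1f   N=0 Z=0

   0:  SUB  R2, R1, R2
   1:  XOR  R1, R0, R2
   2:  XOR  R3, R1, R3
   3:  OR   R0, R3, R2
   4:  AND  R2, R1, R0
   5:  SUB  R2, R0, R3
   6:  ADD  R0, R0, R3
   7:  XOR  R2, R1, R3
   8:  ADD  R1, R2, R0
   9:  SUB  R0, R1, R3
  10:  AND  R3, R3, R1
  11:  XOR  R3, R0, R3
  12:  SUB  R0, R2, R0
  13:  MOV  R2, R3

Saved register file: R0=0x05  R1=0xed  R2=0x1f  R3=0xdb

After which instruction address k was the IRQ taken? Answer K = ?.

K = 12

after  0: R0=0x27 R1=0x51 R2=0xeb R3=0x1f  N=1 Z=0
after  1: R0=0x27 R1=0xcc R2=0xeb R3=0x1f  N=1 Z=0
after  2: R0=0x27 R1=0xcc R2=0xeb R3=0xd3  N=1 Z=0
after  3: R0=0xfb R1=0xcc R2=0xeb R3=0xd3  N=1 Z=0
after  4: R0=0xfb R1=0xcc R2=0xc8 R3=0xd3  N=1 Z=0
after  5: R0=0xfb R1=0xcc R2=0x28 R3=0xd3  N=0 Z=0
after  6: R0=0xce R1=0xcc R2=0x28 R3=0xd3  N=1 Z=0
after  7: R0=0xce R1=0xcc R2=0x1f R3=0xd3  N=0 Z=0
after  8: R0=0xce R1=0xed R2=0x1f R3=0xd3  N=1 Z=0
after  9: R0=0x1a R1=0xed R2=0x1f R3=0xd3  N=0 Z=0
after 10: R0=0x1a R1=0xed R2=0x1f R3=0xc1  N=1 Z=0
after 11: R0=0x1a R1=0xed R2=0x1f R3=0xdb  N=1 Z=0
after 12: R0=0x05 R1=0xed R2=0x1f R3=0xdb  N=0 Z=0
-- IRQ taken; context saved, return-PC = 13 --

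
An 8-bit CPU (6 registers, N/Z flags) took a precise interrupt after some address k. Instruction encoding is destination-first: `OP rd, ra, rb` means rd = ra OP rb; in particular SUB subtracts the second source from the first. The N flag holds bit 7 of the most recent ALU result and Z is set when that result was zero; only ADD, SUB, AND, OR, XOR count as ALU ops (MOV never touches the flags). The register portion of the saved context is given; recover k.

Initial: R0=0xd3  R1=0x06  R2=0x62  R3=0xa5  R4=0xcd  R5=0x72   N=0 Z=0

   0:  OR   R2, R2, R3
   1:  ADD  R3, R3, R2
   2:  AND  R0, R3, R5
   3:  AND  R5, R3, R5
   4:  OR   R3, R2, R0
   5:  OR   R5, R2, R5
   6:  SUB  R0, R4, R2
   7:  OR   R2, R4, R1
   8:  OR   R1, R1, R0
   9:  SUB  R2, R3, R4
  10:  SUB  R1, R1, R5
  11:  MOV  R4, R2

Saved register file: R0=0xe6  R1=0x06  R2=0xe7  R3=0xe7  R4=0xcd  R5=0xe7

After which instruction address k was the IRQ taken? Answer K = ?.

after  0: R0=0xd3 R1=0x06 R2=0xe7 R3=0xa5 R4=0xcd R5=0x72  N=1 Z=0
after  1: R0=0xd3 R1=0x06 R2=0xe7 R3=0x8c R4=0xcd R5=0x72  N=1 Z=0
after  2: R0=0x00 R1=0x06 R2=0xe7 R3=0x8c R4=0xcd R5=0x72  N=0 Z=1
after  3: R0=0x00 R1=0x06 R2=0xe7 R3=0x8c R4=0xcd R5=0x00  N=0 Z=1
after  4: R0=0x00 R1=0x06 R2=0xe7 R3=0xe7 R4=0xcd R5=0x00  N=1 Z=0
after  5: R0=0x00 R1=0x06 R2=0xe7 R3=0xe7 R4=0xcd R5=0xe7  N=1 Z=0
after  6: R0=0xe6 R1=0x06 R2=0xe7 R3=0xe7 R4=0xcd R5=0xe7  N=1 Z=0
-- IRQ taken; context saved, return-PC = 7 --

K = 6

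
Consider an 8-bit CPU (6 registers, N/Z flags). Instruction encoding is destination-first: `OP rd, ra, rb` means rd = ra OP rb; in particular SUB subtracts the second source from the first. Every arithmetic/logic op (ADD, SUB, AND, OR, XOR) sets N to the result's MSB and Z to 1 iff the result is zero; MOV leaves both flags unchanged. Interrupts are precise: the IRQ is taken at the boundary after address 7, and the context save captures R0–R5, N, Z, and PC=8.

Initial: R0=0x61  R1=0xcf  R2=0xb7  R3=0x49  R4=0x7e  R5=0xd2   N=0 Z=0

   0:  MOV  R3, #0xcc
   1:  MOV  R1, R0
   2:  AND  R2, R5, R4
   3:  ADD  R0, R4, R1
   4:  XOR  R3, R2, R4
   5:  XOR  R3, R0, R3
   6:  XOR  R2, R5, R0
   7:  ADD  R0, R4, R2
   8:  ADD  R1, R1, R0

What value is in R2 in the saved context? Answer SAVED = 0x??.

after  0: R0=0x61 R1=0xcf R2=0xb7 R3=0xcc R4=0x7e R5=0xd2  N=0 Z=0
after  1: R0=0x61 R1=0x61 R2=0xb7 R3=0xcc R4=0x7e R5=0xd2  N=0 Z=0
after  2: R0=0x61 R1=0x61 R2=0x52 R3=0xcc R4=0x7e R5=0xd2  N=0 Z=0
after  3: R0=0xdf R1=0x61 R2=0x52 R3=0xcc R4=0x7e R5=0xd2  N=1 Z=0
after  4: R0=0xdf R1=0x61 R2=0x52 R3=0x2c R4=0x7e R5=0xd2  N=0 Z=0
after  5: R0=0xdf R1=0x61 R2=0x52 R3=0xf3 R4=0x7e R5=0xd2  N=1 Z=0
after  6: R0=0xdf R1=0x61 R2=0x0d R3=0xf3 R4=0x7e R5=0xd2  N=0 Z=0
after  7: R0=0x8b R1=0x61 R2=0x0d R3=0xf3 R4=0x7e R5=0xd2  N=1 Z=0
-- IRQ taken; context saved, return-PC = 8 --

SAVED = 0x0d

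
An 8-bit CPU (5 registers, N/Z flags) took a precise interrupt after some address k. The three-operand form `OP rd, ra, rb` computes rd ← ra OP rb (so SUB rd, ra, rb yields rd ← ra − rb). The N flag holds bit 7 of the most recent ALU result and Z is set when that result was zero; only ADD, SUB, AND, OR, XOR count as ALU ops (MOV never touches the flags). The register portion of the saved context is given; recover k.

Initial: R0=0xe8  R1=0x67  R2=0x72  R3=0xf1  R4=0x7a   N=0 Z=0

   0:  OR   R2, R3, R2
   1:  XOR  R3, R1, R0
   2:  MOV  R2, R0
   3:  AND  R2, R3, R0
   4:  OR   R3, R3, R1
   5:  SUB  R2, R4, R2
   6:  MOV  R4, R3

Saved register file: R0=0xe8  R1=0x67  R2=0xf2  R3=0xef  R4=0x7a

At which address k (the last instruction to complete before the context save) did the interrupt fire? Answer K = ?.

after  0: R0=0xe8 R1=0x67 R2=0xf3 R3=0xf1 R4=0x7a  N=1 Z=0
after  1: R0=0xe8 R1=0x67 R2=0xf3 R3=0x8f R4=0x7a  N=1 Z=0
after  2: R0=0xe8 R1=0x67 R2=0xe8 R3=0x8f R4=0x7a  N=1 Z=0
after  3: R0=0xe8 R1=0x67 R2=0x88 R3=0x8f R4=0x7a  N=1 Z=0
after  4: R0=0xe8 R1=0x67 R2=0x88 R3=0xef R4=0x7a  N=1 Z=0
after  5: R0=0xe8 R1=0x67 R2=0xf2 R3=0xef R4=0x7a  N=1 Z=0
-- IRQ taken; context saved, return-PC = 6 --

K = 5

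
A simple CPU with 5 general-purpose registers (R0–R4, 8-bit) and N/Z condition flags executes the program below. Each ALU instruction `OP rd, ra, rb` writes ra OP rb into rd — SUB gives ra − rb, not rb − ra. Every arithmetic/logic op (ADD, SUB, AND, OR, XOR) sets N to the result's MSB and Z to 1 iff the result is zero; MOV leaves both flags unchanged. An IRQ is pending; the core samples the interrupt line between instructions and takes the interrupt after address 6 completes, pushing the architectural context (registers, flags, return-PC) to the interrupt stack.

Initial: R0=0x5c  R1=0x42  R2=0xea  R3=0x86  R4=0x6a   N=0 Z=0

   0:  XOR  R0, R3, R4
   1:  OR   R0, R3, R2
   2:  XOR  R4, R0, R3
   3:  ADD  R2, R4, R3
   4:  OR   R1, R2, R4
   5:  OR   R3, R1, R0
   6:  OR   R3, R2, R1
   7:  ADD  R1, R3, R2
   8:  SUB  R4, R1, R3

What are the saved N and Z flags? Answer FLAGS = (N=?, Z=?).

after  0: R0=0xec R1=0x42 R2=0xea R3=0x86 R4=0x6a  N=1 Z=0
after  1: R0=0xee R1=0x42 R2=0xea R3=0x86 R4=0x6a  N=1 Z=0
after  2: R0=0xee R1=0x42 R2=0xea R3=0x86 R4=0x68  N=0 Z=0
after  3: R0=0xee R1=0x42 R2=0xee R3=0x86 R4=0x68  N=1 Z=0
after  4: R0=0xee R1=0xee R2=0xee R3=0x86 R4=0x68  N=1 Z=0
after  5: R0=0xee R1=0xee R2=0xee R3=0xee R4=0x68  N=1 Z=0
after  6: R0=0xee R1=0xee R2=0xee R3=0xee R4=0x68  N=1 Z=0
-- IRQ taken; context saved, return-PC = 7 --

FLAGS = (N=1, Z=0)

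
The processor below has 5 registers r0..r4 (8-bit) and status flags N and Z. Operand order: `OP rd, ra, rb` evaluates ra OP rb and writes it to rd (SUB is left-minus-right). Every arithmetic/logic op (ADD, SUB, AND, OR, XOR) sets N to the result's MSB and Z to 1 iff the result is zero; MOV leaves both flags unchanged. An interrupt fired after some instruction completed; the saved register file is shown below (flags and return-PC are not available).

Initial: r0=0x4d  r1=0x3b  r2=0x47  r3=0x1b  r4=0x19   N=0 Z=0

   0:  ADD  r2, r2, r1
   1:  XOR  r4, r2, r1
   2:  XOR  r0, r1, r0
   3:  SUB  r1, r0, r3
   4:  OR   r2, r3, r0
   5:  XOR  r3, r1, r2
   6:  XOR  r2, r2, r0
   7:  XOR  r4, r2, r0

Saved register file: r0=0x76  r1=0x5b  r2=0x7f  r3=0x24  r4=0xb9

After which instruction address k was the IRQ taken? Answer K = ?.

K = 5

after  0: r0=0x4d r1=0x3b r2=0x82 r3=0x1b r4=0x19  N=1 Z=0
after  1: r0=0x4d r1=0x3b r2=0x82 r3=0x1b r4=0xb9  N=1 Z=0
after  2: r0=0x76 r1=0x3b r2=0x82 r3=0x1b r4=0xb9  N=0 Z=0
after  3: r0=0x76 r1=0x5b r2=0x82 r3=0x1b r4=0xb9  N=0 Z=0
after  4: r0=0x76 r1=0x5b r2=0x7f r3=0x1b r4=0xb9  N=0 Z=0
after  5: r0=0x76 r1=0x5b r2=0x7f r3=0x24 r4=0xb9  N=0 Z=0
-- IRQ taken; context saved, return-PC = 6 --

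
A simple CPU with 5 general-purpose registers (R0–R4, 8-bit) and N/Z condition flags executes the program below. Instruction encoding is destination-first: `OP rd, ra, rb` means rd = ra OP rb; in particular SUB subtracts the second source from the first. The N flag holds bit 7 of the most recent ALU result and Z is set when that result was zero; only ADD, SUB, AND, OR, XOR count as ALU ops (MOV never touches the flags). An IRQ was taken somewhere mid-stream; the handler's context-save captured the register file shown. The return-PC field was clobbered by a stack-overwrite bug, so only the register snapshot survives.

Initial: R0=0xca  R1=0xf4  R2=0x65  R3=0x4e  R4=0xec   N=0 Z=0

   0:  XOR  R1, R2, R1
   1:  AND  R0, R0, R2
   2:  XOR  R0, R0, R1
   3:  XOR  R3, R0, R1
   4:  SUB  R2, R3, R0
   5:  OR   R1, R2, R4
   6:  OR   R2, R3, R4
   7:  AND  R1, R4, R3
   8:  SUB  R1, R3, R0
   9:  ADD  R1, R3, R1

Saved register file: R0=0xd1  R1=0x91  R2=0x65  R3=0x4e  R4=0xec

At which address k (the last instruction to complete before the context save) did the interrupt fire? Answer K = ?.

after  0: R0=0xca R1=0x91 R2=0x65 R3=0x4e R4=0xec  N=1 Z=0
after  1: R0=0x40 R1=0x91 R2=0x65 R3=0x4e R4=0xec  N=0 Z=0
after  2: R0=0xd1 R1=0x91 R2=0x65 R3=0x4e R4=0xec  N=1 Z=0
-- IRQ taken; context saved, return-PC = 3 --

K = 2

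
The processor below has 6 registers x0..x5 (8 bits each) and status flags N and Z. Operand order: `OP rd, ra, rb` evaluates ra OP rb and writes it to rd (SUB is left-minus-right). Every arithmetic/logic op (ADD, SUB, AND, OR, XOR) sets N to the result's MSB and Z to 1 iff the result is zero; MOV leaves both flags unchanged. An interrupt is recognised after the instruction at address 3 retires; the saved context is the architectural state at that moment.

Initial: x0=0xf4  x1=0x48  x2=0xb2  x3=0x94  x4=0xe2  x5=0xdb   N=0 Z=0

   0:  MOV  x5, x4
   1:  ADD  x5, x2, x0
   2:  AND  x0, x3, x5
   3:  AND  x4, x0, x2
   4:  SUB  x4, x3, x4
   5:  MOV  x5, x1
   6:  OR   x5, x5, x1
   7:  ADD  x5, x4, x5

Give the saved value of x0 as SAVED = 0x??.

SAVED = 0x84

after  0: x0=0xf4 x1=0x48 x2=0xb2 x3=0x94 x4=0xe2 x5=0xe2  N=0 Z=0
after  1: x0=0xf4 x1=0x48 x2=0xb2 x3=0x94 x4=0xe2 x5=0xa6  N=1 Z=0
after  2: x0=0x84 x1=0x48 x2=0xb2 x3=0x94 x4=0xe2 x5=0xa6  N=1 Z=0
after  3: x0=0x84 x1=0x48 x2=0xb2 x3=0x94 x4=0x80 x5=0xa6  N=1 Z=0
-- IRQ taken; context saved, return-PC = 4 --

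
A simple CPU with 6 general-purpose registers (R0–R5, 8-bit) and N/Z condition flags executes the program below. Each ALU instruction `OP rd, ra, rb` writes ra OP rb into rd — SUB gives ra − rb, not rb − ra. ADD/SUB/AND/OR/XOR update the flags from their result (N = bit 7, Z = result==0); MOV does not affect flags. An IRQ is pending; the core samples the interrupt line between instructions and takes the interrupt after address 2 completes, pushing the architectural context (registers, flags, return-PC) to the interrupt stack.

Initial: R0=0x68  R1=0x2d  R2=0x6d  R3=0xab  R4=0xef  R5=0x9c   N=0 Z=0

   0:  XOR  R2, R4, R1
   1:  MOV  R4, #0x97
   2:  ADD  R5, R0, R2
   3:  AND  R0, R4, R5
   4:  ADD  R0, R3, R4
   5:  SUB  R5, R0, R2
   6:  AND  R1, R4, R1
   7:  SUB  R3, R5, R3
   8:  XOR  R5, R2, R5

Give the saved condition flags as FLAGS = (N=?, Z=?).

FLAGS = (N=0, Z=0)

after  0: R0=0x68 R1=0x2d R2=0xc2 R3=0xab R4=0xef R5=0x9c  N=1 Z=0
after  1: R0=0x68 R1=0x2d R2=0xc2 R3=0xab R4=0x97 R5=0x9c  N=1 Z=0
after  2: R0=0x68 R1=0x2d R2=0xc2 R3=0xab R4=0x97 R5=0x2a  N=0 Z=0
-- IRQ taken; context saved, return-PC = 3 --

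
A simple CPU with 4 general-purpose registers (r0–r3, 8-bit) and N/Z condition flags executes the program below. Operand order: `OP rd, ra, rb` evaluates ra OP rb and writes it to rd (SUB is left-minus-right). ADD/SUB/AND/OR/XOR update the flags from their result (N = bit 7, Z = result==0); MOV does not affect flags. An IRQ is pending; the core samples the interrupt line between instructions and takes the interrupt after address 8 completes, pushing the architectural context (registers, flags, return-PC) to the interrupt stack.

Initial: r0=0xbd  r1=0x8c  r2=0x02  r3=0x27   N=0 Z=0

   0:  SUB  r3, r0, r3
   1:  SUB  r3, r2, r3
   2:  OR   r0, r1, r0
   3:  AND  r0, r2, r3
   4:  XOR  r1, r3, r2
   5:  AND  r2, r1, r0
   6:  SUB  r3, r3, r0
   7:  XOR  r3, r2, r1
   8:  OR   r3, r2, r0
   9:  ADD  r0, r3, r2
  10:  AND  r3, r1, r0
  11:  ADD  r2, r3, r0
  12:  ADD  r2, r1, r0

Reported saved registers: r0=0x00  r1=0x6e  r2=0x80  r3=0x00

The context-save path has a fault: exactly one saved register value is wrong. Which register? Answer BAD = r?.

BAD = r2

after  0: r0=0xbd r1=0x8c r2=0x02 r3=0x96  N=1 Z=0
after  1: r0=0xbd r1=0x8c r2=0x02 r3=0x6c  N=0 Z=0
after  2: r0=0xbd r1=0x8c r2=0x02 r3=0x6c  N=1 Z=0
after  3: r0=0x00 r1=0x8c r2=0x02 r3=0x6c  N=0 Z=1
after  4: r0=0x00 r1=0x6e r2=0x02 r3=0x6c  N=0 Z=0
after  5: r0=0x00 r1=0x6e r2=0x00 r3=0x6c  N=0 Z=1
after  6: r0=0x00 r1=0x6e r2=0x00 r3=0x6c  N=0 Z=0
after  7: r0=0x00 r1=0x6e r2=0x00 r3=0x6e  N=0 Z=0
after  8: r0=0x00 r1=0x6e r2=0x00 r3=0x00  N=0 Z=1
-- IRQ taken; context saved, return-PC = 9 --
mismatch: r2: reported 0x80 vs actual 0x00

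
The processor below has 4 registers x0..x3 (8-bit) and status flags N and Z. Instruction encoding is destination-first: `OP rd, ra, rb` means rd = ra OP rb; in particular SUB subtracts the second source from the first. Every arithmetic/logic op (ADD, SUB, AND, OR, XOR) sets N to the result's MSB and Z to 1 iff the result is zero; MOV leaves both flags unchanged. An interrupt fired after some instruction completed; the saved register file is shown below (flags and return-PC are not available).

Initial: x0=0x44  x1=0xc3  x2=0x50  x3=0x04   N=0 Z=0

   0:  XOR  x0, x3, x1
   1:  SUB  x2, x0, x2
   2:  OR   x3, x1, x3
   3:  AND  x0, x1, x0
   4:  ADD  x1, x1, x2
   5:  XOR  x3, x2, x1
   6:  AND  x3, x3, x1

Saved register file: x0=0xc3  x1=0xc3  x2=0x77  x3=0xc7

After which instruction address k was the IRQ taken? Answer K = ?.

after  0: x0=0xc7 x1=0xc3 x2=0x50 x3=0x04  N=1 Z=0
after  1: x0=0xc7 x1=0xc3 x2=0x77 x3=0x04  N=0 Z=0
after  2: x0=0xc7 x1=0xc3 x2=0x77 x3=0xc7  N=1 Z=0
after  3: x0=0xc3 x1=0xc3 x2=0x77 x3=0xc7  N=1 Z=0
-- IRQ taken; context saved, return-PC = 4 --

K = 3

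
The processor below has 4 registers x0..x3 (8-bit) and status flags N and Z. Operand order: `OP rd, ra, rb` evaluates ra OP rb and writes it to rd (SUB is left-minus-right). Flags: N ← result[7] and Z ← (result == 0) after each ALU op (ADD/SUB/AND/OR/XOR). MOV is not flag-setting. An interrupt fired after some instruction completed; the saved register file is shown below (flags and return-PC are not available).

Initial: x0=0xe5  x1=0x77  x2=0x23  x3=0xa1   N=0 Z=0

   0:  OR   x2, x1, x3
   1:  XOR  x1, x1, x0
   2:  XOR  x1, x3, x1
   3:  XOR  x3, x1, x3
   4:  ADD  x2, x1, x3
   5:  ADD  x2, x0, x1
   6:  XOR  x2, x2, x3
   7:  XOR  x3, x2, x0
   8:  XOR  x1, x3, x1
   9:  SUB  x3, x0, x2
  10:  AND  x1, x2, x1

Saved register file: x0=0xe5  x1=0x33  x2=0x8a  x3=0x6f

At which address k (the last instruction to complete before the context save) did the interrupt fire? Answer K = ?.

after  0: x0=0xe5 x1=0x77 x2=0xf7 x3=0xa1  N=1 Z=0
after  1: x0=0xe5 x1=0x92 x2=0xf7 x3=0xa1  N=1 Z=0
after  2: x0=0xe5 x1=0x33 x2=0xf7 x3=0xa1  N=0 Z=0
after  3: x0=0xe5 x1=0x33 x2=0xf7 x3=0x92  N=1 Z=0
after  4: x0=0xe5 x1=0x33 x2=0xc5 x3=0x92  N=1 Z=0
after  5: x0=0xe5 x1=0x33 x2=0x18 x3=0x92  N=0 Z=0
after  6: x0=0xe5 x1=0x33 x2=0x8a x3=0x92  N=1 Z=0
after  7: x0=0xe5 x1=0x33 x2=0x8a x3=0x6f  N=0 Z=0
-- IRQ taken; context saved, return-PC = 8 --

K = 7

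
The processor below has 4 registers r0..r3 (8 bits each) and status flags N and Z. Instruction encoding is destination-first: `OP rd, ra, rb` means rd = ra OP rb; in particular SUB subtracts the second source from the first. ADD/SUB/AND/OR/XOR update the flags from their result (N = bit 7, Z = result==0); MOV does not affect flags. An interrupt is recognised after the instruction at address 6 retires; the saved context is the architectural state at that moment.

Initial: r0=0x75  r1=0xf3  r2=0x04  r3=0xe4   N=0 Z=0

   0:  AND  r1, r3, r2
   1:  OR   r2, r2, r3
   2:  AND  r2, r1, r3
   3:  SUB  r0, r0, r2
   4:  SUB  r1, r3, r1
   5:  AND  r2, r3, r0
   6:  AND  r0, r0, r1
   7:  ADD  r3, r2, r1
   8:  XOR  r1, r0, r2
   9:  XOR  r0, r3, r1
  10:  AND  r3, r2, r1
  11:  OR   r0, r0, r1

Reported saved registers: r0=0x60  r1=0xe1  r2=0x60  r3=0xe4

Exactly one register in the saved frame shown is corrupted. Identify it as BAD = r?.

BAD = r1

after  0: r0=0x75 r1=0x04 r2=0x04 r3=0xe4  N=0 Z=0
after  1: r0=0x75 r1=0x04 r2=0xe4 r3=0xe4  N=1 Z=0
after  2: r0=0x75 r1=0x04 r2=0x04 r3=0xe4  N=0 Z=0
after  3: r0=0x71 r1=0x04 r2=0x04 r3=0xe4  N=0 Z=0
after  4: r0=0x71 r1=0xe0 r2=0x04 r3=0xe4  N=1 Z=0
after  5: r0=0x71 r1=0xe0 r2=0x60 r3=0xe4  N=0 Z=0
after  6: r0=0x60 r1=0xe0 r2=0x60 r3=0xe4  N=0 Z=0
-- IRQ taken; context saved, return-PC = 7 --
mismatch: r1: reported 0xe1 vs actual 0xe0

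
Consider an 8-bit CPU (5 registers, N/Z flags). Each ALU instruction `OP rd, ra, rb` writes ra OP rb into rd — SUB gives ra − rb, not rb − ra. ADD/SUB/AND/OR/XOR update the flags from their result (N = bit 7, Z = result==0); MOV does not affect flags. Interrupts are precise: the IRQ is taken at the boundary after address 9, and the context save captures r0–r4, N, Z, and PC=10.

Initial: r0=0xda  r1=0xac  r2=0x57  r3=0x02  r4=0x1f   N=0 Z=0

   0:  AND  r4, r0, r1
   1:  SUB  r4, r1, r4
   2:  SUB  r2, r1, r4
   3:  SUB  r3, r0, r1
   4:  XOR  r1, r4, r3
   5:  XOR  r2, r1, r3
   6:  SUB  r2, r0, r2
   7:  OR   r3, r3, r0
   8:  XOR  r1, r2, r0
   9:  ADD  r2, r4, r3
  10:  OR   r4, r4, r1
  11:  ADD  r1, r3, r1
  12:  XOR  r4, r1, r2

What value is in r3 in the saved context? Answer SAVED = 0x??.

SAVED = 0xfe

after  0: r0=0xda r1=0xac r2=0x57 r3=0x02 r4=0x88  N=1 Z=0
after  1: r0=0xda r1=0xac r2=0x57 r3=0x02 r4=0x24  N=0 Z=0
after  2: r0=0xda r1=0xac r2=0x88 r3=0x02 r4=0x24  N=1 Z=0
after  3: r0=0xda r1=0xac r2=0x88 r3=0x2e r4=0x24  N=0 Z=0
after  4: r0=0xda r1=0x0a r2=0x88 r3=0x2e r4=0x24  N=0 Z=0
after  5: r0=0xda r1=0x0a r2=0x24 r3=0x2e r4=0x24  N=0 Z=0
after  6: r0=0xda r1=0x0a r2=0xb6 r3=0x2e r4=0x24  N=1 Z=0
after  7: r0=0xda r1=0x0a r2=0xb6 r3=0xfe r4=0x24  N=1 Z=0
after  8: r0=0xda r1=0x6c r2=0xb6 r3=0xfe r4=0x24  N=0 Z=0
after  9: r0=0xda r1=0x6c r2=0x22 r3=0xfe r4=0x24  N=0 Z=0
-- IRQ taken; context saved, return-PC = 10 --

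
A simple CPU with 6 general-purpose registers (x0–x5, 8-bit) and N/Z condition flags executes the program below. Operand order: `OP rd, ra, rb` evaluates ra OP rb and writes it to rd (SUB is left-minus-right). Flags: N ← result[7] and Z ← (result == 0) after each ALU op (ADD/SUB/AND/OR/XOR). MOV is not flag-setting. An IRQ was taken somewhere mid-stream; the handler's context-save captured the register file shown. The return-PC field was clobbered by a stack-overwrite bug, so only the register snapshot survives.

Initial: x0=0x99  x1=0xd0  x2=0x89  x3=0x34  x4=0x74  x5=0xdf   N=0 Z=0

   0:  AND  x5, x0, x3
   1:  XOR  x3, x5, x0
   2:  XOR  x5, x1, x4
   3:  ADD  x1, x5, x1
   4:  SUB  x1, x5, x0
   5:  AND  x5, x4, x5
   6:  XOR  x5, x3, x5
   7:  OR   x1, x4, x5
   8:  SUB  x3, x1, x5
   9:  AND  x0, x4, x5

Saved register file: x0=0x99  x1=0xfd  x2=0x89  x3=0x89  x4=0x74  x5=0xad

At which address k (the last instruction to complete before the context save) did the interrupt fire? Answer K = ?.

after  0: x0=0x99 x1=0xd0 x2=0x89 x3=0x34 x4=0x74 x5=0x10  N=0 Z=0
after  1: x0=0x99 x1=0xd0 x2=0x89 x3=0x89 x4=0x74 x5=0x10  N=1 Z=0
after  2: x0=0x99 x1=0xd0 x2=0x89 x3=0x89 x4=0x74 x5=0xa4  N=1 Z=0
after  3: x0=0x99 x1=0x74 x2=0x89 x3=0x89 x4=0x74 x5=0xa4  N=0 Z=0
after  4: x0=0x99 x1=0x0b x2=0x89 x3=0x89 x4=0x74 x5=0xa4  N=0 Z=0
after  5: x0=0x99 x1=0x0b x2=0x89 x3=0x89 x4=0x74 x5=0x24  N=0 Z=0
after  6: x0=0x99 x1=0x0b x2=0x89 x3=0x89 x4=0x74 x5=0xad  N=1 Z=0
after  7: x0=0x99 x1=0xfd x2=0x89 x3=0x89 x4=0x74 x5=0xad  N=1 Z=0
-- IRQ taken; context saved, return-PC = 8 --

K = 7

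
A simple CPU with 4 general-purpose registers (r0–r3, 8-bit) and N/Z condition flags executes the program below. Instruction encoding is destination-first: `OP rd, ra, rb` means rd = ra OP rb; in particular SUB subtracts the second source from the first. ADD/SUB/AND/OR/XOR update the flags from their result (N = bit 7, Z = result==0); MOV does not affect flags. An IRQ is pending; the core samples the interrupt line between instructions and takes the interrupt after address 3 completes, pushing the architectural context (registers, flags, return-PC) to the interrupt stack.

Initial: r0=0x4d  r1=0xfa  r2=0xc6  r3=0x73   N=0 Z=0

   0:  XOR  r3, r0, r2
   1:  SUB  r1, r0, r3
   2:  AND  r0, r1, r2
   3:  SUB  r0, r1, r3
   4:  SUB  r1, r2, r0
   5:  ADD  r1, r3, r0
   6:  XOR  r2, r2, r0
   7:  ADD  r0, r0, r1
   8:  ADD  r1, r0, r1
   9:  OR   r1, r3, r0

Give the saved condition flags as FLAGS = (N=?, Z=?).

after  0: r0=0x4d r1=0xfa r2=0xc6 r3=0x8b  N=1 Z=0
after  1: r0=0x4d r1=0xc2 r2=0xc6 r3=0x8b  N=1 Z=0
after  2: r0=0xc2 r1=0xc2 r2=0xc6 r3=0x8b  N=1 Z=0
after  3: r0=0x37 r1=0xc2 r2=0xc6 r3=0x8b  N=0 Z=0
-- IRQ taken; context saved, return-PC = 4 --

FLAGS = (N=0, Z=0)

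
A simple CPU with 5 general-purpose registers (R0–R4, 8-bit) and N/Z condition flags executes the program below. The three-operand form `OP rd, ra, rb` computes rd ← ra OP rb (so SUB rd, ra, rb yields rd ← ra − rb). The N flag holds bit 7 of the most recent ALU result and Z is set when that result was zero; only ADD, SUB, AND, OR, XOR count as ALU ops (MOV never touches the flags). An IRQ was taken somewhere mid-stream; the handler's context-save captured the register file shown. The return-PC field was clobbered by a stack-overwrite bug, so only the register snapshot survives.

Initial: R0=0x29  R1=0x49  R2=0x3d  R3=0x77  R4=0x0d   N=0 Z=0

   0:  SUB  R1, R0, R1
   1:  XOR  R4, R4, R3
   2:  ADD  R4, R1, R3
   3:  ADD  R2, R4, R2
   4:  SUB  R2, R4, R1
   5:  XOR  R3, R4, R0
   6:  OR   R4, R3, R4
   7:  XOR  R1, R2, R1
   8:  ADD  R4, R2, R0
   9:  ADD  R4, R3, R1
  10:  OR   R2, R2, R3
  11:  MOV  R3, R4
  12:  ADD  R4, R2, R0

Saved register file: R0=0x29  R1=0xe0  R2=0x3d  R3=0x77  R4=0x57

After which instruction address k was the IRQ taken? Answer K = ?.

after  0: R0=0x29 R1=0xe0 R2=0x3d R3=0x77 R4=0x0d  N=1 Z=0
after  1: R0=0x29 R1=0xe0 R2=0x3d R3=0x77 R4=0x7a  N=0 Z=0
after  2: R0=0x29 R1=0xe0 R2=0x3d R3=0x77 R4=0x57  N=0 Z=0
-- IRQ taken; context saved, return-PC = 3 --

K = 2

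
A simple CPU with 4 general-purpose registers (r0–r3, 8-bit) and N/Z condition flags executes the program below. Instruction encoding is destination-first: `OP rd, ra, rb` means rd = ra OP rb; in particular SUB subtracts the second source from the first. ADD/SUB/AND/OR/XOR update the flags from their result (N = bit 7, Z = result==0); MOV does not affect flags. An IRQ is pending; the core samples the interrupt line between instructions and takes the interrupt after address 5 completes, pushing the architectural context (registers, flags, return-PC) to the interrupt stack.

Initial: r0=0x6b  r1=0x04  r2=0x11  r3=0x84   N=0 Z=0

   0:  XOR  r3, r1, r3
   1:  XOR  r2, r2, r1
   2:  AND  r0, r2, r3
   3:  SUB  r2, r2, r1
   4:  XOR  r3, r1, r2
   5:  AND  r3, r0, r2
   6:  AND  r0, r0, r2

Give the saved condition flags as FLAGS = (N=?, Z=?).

after  0: r0=0x6b r1=0x04 r2=0x11 r3=0x80  N=1 Z=0
after  1: r0=0x6b r1=0x04 r2=0x15 r3=0x80  N=0 Z=0
after  2: r0=0x00 r1=0x04 r2=0x15 r3=0x80  N=0 Z=1
after  3: r0=0x00 r1=0x04 r2=0x11 r3=0x80  N=0 Z=0
after  4: r0=0x00 r1=0x04 r2=0x11 r3=0x15  N=0 Z=0
after  5: r0=0x00 r1=0x04 r2=0x11 r3=0x00  N=0 Z=1
-- IRQ taken; context saved, return-PC = 6 --

FLAGS = (N=0, Z=1)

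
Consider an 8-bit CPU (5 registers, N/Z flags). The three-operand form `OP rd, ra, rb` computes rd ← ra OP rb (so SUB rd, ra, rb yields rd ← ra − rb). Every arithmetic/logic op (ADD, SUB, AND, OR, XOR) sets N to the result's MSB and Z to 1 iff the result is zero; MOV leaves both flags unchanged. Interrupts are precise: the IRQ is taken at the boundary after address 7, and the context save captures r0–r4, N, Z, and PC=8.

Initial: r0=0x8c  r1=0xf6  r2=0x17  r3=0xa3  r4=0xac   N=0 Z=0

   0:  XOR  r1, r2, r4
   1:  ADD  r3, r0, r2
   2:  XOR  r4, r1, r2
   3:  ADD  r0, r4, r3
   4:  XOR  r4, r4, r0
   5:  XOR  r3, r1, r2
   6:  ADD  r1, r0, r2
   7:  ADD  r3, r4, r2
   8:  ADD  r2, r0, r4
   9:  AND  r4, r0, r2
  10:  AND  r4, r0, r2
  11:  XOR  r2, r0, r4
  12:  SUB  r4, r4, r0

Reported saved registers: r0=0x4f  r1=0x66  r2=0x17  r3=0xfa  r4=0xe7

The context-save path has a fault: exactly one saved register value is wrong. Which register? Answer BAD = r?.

after  0: r0=0x8c r1=0xbb r2=0x17 r3=0xa3 r4=0xac  N=1 Z=0
after  1: r0=0x8c r1=0xbb r2=0x17 r3=0xa3 r4=0xac  N=1 Z=0
after  2: r0=0x8c r1=0xbb r2=0x17 r3=0xa3 r4=0xac  N=1 Z=0
after  3: r0=0x4f r1=0xbb r2=0x17 r3=0xa3 r4=0xac  N=0 Z=0
after  4: r0=0x4f r1=0xbb r2=0x17 r3=0xa3 r4=0xe3  N=1 Z=0
after  5: r0=0x4f r1=0xbb r2=0x17 r3=0xac r4=0xe3  N=1 Z=0
after  6: r0=0x4f r1=0x66 r2=0x17 r3=0xac r4=0xe3  N=0 Z=0
after  7: r0=0x4f r1=0x66 r2=0x17 r3=0xfa r4=0xe3  N=1 Z=0
-- IRQ taken; context saved, return-PC = 8 --
mismatch: r4: reported 0xe7 vs actual 0xe3

BAD = r4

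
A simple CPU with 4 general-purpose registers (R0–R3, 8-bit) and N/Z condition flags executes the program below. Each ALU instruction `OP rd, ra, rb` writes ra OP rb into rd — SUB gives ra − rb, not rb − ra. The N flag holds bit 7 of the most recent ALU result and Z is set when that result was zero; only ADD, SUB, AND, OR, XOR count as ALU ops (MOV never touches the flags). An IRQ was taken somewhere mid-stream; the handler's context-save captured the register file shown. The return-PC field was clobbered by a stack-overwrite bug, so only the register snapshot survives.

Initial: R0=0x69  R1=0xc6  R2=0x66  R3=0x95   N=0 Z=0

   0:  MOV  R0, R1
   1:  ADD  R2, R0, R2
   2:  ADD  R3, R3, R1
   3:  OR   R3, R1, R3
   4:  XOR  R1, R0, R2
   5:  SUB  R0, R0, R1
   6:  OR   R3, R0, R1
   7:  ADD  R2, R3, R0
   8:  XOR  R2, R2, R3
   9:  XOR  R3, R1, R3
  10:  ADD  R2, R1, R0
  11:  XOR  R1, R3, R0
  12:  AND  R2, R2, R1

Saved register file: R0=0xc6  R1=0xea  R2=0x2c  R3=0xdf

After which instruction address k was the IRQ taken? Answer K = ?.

after  0: R0=0xc6 R1=0xc6 R2=0x66 R3=0x95  N=0 Z=0
after  1: R0=0xc6 R1=0xc6 R2=0x2c R3=0x95  N=0 Z=0
after  2: R0=0xc6 R1=0xc6 R2=0x2c R3=0x5b  N=0 Z=0
after  3: R0=0xc6 R1=0xc6 R2=0x2c R3=0xdf  N=1 Z=0
after  4: R0=0xc6 R1=0xea R2=0x2c R3=0xdf  N=1 Z=0
-- IRQ taken; context saved, return-PC = 5 --

K = 4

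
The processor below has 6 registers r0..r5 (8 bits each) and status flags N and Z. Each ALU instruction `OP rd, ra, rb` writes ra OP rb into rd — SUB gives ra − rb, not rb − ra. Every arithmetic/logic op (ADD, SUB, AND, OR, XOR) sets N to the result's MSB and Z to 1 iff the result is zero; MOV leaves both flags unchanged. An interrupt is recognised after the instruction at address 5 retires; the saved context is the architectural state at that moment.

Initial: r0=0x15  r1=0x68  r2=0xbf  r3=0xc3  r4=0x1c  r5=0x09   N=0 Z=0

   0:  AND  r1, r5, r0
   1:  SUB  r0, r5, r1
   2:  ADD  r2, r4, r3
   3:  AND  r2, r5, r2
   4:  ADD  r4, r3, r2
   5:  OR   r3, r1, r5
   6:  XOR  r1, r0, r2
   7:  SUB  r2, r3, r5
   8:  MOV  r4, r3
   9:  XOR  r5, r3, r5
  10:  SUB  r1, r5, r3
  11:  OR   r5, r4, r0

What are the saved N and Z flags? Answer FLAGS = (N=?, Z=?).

after  0: r0=0x15 r1=0x01 r2=0xbf r3=0xc3 r4=0x1c r5=0x09  N=0 Z=0
after  1: r0=0x08 r1=0x01 r2=0xbf r3=0xc3 r4=0x1c r5=0x09  N=0 Z=0
after  2: r0=0x08 r1=0x01 r2=0xdf r3=0xc3 r4=0x1c r5=0x09  N=1 Z=0
after  3: r0=0x08 r1=0x01 r2=0x09 r3=0xc3 r4=0x1c r5=0x09  N=0 Z=0
after  4: r0=0x08 r1=0x01 r2=0x09 r3=0xc3 r4=0xcc r5=0x09  N=1 Z=0
after  5: r0=0x08 r1=0x01 r2=0x09 r3=0x09 r4=0xcc r5=0x09  N=0 Z=0
-- IRQ taken; context saved, return-PC = 6 --

FLAGS = (N=0, Z=0)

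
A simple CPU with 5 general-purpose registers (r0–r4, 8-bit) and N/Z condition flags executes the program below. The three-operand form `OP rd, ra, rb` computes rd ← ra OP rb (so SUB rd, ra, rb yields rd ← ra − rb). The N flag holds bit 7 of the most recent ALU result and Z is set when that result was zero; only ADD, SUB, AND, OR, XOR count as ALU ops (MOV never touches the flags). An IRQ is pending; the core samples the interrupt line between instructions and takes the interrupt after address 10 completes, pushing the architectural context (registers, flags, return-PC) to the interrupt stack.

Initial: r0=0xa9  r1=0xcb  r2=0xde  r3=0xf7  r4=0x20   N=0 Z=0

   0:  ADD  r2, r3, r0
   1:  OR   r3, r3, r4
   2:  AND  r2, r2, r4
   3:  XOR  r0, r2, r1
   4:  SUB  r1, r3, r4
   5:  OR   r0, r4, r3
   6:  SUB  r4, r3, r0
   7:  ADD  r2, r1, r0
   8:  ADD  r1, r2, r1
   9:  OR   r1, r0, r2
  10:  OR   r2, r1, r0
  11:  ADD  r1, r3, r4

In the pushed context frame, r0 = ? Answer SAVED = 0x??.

after  0: r0=0xa9 r1=0xcb r2=0xa0 r3=0xf7 r4=0x20  N=1 Z=0
after  1: r0=0xa9 r1=0xcb r2=0xa0 r3=0xf7 r4=0x20  N=1 Z=0
after  2: r0=0xa9 r1=0xcb r2=0x20 r3=0xf7 r4=0x20  N=0 Z=0
after  3: r0=0xeb r1=0xcb r2=0x20 r3=0xf7 r4=0x20  N=1 Z=0
after  4: r0=0xeb r1=0xd7 r2=0x20 r3=0xf7 r4=0x20  N=1 Z=0
after  5: r0=0xf7 r1=0xd7 r2=0x20 r3=0xf7 r4=0x20  N=1 Z=0
after  6: r0=0xf7 r1=0xd7 r2=0x20 r3=0xf7 r4=0x00  N=0 Z=1
after  7: r0=0xf7 r1=0xd7 r2=0xce r3=0xf7 r4=0x00  N=1 Z=0
after  8: r0=0xf7 r1=0xa5 r2=0xce r3=0xf7 r4=0x00  N=1 Z=0
after  9: r0=0xf7 r1=0xff r2=0xce r3=0xf7 r4=0x00  N=1 Z=0
after 10: r0=0xf7 r1=0xff r2=0xff r3=0xf7 r4=0x00  N=1 Z=0
-- IRQ taken; context saved, return-PC = 11 --

SAVED = 0xf7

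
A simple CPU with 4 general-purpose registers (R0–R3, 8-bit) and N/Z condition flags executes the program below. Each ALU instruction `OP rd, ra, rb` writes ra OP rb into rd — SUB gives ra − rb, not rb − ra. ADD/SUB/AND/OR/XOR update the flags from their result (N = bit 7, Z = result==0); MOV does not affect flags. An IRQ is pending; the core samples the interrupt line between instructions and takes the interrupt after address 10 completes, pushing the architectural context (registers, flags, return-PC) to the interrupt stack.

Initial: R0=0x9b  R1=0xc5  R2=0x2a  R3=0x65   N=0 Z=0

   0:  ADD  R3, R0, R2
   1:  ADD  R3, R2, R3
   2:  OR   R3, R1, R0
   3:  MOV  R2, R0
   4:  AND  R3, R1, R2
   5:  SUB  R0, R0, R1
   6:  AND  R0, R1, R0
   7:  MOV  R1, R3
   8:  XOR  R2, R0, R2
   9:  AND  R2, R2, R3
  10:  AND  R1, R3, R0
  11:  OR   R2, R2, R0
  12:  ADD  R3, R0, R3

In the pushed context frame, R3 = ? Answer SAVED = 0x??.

SAVED = 0x81

after  0: R0=0x9b R1=0xc5 R2=0x2a R3=0xc5  N=1 Z=0
after  1: R0=0x9b R1=0xc5 R2=0x2a R3=0xef  N=1 Z=0
after  2: R0=0x9b R1=0xc5 R2=0x2a R3=0xdf  N=1 Z=0
after  3: R0=0x9b R1=0xc5 R2=0x9b R3=0xdf  N=1 Z=0
after  4: R0=0x9b R1=0xc5 R2=0x9b R3=0x81  N=1 Z=0
after  5: R0=0xd6 R1=0xc5 R2=0x9b R3=0x81  N=1 Z=0
after  6: R0=0xc4 R1=0xc5 R2=0x9b R3=0x81  N=1 Z=0
after  7: R0=0xc4 R1=0x81 R2=0x9b R3=0x81  N=1 Z=0
after  8: R0=0xc4 R1=0x81 R2=0x5f R3=0x81  N=0 Z=0
after  9: R0=0xc4 R1=0x81 R2=0x01 R3=0x81  N=0 Z=0
after 10: R0=0xc4 R1=0x80 R2=0x01 R3=0x81  N=1 Z=0
-- IRQ taken; context saved, return-PC = 11 --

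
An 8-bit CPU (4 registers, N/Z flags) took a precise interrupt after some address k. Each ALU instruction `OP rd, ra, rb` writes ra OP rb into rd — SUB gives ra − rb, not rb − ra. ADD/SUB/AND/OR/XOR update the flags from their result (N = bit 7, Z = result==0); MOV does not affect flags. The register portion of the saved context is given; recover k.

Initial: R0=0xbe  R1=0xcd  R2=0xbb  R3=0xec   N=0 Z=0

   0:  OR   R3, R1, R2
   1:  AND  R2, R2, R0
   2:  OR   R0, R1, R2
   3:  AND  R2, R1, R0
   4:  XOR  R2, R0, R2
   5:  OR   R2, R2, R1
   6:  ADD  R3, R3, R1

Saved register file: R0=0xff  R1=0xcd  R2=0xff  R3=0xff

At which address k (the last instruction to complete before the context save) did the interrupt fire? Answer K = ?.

after  0: R0=0xbe R1=0xcd R2=0xbb R3=0xff  N=1 Z=0
after  1: R0=0xbe R1=0xcd R2=0xba R3=0xff  N=1 Z=0
after  2: R0=0xff R1=0xcd R2=0xba R3=0xff  N=1 Z=0
after  3: R0=0xff R1=0xcd R2=0xcd R3=0xff  N=1 Z=0
after  4: R0=0xff R1=0xcd R2=0x32 R3=0xff  N=0 Z=0
after  5: R0=0xff R1=0xcd R2=0xff R3=0xff  N=1 Z=0
-- IRQ taken; context saved, return-PC = 6 --

K = 5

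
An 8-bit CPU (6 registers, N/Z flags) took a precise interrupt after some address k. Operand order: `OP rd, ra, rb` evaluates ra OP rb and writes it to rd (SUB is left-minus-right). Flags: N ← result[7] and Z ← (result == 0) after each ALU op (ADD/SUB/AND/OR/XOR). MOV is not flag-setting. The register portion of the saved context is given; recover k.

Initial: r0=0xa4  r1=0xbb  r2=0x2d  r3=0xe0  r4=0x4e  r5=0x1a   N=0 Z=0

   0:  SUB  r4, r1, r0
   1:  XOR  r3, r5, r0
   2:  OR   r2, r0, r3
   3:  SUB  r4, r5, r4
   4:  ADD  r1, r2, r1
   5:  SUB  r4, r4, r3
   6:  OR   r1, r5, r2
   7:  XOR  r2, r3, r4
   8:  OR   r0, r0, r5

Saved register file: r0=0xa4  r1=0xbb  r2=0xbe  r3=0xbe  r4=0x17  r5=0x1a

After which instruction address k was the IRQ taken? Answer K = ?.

after  0: r0=0xa4 r1=0xbb r2=0x2d r3=0xe0 r4=0x17 r5=0x1a  N=0 Z=0
after  1: r0=0xa4 r1=0xbb r2=0x2d r3=0xbe r4=0x17 r5=0x1a  N=1 Z=0
after  2: r0=0xa4 r1=0xbb r2=0xbe r3=0xbe r4=0x17 r5=0x1a  N=1 Z=0
-- IRQ taken; context saved, return-PC = 3 --

K = 2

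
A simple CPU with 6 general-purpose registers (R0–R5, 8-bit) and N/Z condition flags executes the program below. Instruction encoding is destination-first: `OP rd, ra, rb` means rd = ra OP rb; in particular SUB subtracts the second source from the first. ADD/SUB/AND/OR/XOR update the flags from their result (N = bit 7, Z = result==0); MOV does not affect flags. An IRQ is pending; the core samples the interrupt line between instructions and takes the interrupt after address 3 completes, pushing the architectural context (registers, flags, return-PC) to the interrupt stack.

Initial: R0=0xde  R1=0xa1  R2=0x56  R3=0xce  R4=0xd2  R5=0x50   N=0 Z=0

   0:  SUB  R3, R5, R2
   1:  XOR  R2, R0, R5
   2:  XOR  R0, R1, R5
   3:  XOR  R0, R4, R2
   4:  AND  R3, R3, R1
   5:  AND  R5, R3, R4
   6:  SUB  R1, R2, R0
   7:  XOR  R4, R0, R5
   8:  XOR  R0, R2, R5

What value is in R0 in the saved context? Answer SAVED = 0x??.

after  0: R0=0xde R1=0xa1 R2=0x56 R3=0xfa R4=0xd2 R5=0x50  N=1 Z=0
after  1: R0=0xde R1=0xa1 R2=0x8e R3=0xfa R4=0xd2 R5=0x50  N=1 Z=0
after  2: R0=0xf1 R1=0xa1 R2=0x8e R3=0xfa R4=0xd2 R5=0x50  N=1 Z=0
after  3: R0=0x5c R1=0xa1 R2=0x8e R3=0xfa R4=0xd2 R5=0x50  N=0 Z=0
-- IRQ taken; context saved, return-PC = 4 --

SAVED = 0x5c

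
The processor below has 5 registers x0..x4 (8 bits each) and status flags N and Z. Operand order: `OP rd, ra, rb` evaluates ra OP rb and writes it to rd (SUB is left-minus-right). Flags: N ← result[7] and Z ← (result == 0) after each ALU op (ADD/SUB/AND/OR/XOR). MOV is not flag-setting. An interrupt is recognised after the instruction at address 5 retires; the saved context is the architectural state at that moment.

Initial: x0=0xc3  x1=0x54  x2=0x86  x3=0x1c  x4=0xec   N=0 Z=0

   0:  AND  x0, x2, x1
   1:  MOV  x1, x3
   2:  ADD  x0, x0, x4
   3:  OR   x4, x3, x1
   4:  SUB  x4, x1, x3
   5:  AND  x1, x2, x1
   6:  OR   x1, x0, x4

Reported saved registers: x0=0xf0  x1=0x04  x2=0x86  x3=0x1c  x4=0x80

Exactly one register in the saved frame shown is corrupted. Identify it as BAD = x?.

after  0: x0=0x04 x1=0x54 x2=0x86 x3=0x1c x4=0xec  N=0 Z=0
after  1: x0=0x04 x1=0x1c x2=0x86 x3=0x1c x4=0xec  N=0 Z=0
after  2: x0=0xf0 x1=0x1c x2=0x86 x3=0x1c x4=0xec  N=1 Z=0
after  3: x0=0xf0 x1=0x1c x2=0x86 x3=0x1c x4=0x1c  N=0 Z=0
after  4: x0=0xf0 x1=0x1c x2=0x86 x3=0x1c x4=0x00  N=0 Z=1
after  5: x0=0xf0 x1=0x04 x2=0x86 x3=0x1c x4=0x00  N=0 Z=0
-- IRQ taken; context saved, return-PC = 6 --
mismatch: x4: reported 0x80 vs actual 0x00

BAD = x4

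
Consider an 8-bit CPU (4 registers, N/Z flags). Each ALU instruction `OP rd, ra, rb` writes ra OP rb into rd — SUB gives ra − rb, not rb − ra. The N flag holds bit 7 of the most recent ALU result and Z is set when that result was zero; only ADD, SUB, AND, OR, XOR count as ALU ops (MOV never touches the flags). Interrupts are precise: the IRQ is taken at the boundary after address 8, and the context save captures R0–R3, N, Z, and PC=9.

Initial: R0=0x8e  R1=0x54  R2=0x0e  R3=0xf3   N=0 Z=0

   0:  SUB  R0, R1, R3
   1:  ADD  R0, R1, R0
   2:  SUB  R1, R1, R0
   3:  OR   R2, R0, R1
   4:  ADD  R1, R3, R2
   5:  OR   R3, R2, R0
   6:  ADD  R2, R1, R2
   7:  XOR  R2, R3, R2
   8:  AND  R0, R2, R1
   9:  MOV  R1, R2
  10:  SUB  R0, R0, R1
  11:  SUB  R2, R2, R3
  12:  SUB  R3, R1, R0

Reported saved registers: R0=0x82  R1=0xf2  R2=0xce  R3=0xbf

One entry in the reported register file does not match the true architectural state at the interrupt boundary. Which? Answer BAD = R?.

BAD = R1

after  0: R0=0x61 R1=0x54 R2=0x0e R3=0xf3  N=0 Z=0
after  1: R0=0xb5 R1=0x54 R2=0x0e R3=0xf3  N=1 Z=0
after  2: R0=0xb5 R1=0x9f R2=0x0e R3=0xf3  N=1 Z=0
after  3: R0=0xb5 R1=0x9f R2=0xbf R3=0xf3  N=1 Z=0
after  4: R0=0xb5 R1=0xb2 R2=0xbf R3=0xf3  N=1 Z=0
after  5: R0=0xb5 R1=0xb2 R2=0xbf R3=0xbf  N=1 Z=0
after  6: R0=0xb5 R1=0xb2 R2=0x71 R3=0xbf  N=0 Z=0
after  7: R0=0xb5 R1=0xb2 R2=0xce R3=0xbf  N=1 Z=0
after  8: R0=0x82 R1=0xb2 R2=0xce R3=0xbf  N=1 Z=0
-- IRQ taken; context saved, return-PC = 9 --
mismatch: R1: reported 0xf2 vs actual 0xb2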